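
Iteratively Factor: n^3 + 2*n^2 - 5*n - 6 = (n - 2)*(n^2 + 4*n + 3) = (n - 2)*(n + 3)*(n + 1)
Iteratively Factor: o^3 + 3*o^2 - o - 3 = (o - 1)*(o^2 + 4*o + 3) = (o - 1)*(o + 3)*(o + 1)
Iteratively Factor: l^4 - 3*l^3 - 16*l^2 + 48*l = (l + 4)*(l^3 - 7*l^2 + 12*l) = l*(l + 4)*(l^2 - 7*l + 12) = l*(l - 3)*(l + 4)*(l - 4)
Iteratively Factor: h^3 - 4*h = (h)*(h^2 - 4) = h*(h - 2)*(h + 2)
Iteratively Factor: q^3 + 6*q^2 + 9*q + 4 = (q + 1)*(q^2 + 5*q + 4) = (q + 1)*(q + 4)*(q + 1)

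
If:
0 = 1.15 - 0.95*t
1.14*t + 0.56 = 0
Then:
No Solution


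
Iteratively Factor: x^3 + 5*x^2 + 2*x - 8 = (x + 4)*(x^2 + x - 2) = (x + 2)*(x + 4)*(x - 1)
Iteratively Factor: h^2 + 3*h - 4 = (h + 4)*(h - 1)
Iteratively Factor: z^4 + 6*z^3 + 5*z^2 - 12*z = (z)*(z^3 + 6*z^2 + 5*z - 12) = z*(z - 1)*(z^2 + 7*z + 12) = z*(z - 1)*(z + 3)*(z + 4)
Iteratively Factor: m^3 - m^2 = (m)*(m^2 - m) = m^2*(m - 1)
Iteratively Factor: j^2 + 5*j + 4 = (j + 1)*(j + 4)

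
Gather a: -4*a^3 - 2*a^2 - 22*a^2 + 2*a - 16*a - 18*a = -4*a^3 - 24*a^2 - 32*a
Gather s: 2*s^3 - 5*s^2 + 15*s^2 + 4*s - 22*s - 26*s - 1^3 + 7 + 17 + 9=2*s^3 + 10*s^2 - 44*s + 32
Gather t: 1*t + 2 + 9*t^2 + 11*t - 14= 9*t^2 + 12*t - 12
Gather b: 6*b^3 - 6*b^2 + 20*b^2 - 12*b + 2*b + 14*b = 6*b^3 + 14*b^2 + 4*b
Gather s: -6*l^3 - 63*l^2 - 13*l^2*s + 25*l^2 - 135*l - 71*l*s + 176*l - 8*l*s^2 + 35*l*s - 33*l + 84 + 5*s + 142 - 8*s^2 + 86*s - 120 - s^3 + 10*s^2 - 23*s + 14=-6*l^3 - 38*l^2 + 8*l - s^3 + s^2*(2 - 8*l) + s*(-13*l^2 - 36*l + 68) + 120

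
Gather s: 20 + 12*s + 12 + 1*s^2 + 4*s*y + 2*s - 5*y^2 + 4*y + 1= s^2 + s*(4*y + 14) - 5*y^2 + 4*y + 33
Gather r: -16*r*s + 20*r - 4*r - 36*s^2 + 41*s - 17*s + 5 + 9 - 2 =r*(16 - 16*s) - 36*s^2 + 24*s + 12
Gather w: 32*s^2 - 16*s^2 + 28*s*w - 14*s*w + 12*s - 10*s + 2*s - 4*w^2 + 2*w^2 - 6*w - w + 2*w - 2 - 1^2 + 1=16*s^2 + 4*s - 2*w^2 + w*(14*s - 5) - 2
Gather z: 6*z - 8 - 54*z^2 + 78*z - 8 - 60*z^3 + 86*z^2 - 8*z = -60*z^3 + 32*z^2 + 76*z - 16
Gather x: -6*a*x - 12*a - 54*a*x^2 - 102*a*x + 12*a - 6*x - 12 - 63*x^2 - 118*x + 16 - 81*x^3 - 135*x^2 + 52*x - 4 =-81*x^3 + x^2*(-54*a - 198) + x*(-108*a - 72)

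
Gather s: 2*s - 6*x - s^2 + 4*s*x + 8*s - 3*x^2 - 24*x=-s^2 + s*(4*x + 10) - 3*x^2 - 30*x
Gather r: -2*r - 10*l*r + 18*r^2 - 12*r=18*r^2 + r*(-10*l - 14)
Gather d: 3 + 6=9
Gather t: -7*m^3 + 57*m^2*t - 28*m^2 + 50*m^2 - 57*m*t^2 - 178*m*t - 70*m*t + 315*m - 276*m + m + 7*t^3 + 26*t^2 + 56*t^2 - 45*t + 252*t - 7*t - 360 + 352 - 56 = -7*m^3 + 22*m^2 + 40*m + 7*t^3 + t^2*(82 - 57*m) + t*(57*m^2 - 248*m + 200) - 64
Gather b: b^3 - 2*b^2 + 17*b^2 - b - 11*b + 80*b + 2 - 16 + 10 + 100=b^3 + 15*b^2 + 68*b + 96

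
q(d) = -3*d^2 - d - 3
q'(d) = -6*d - 1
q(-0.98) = -4.90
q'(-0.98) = 4.88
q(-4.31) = -54.42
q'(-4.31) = 24.86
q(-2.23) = -15.69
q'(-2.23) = 12.38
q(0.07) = -3.08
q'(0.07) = -1.42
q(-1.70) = -9.97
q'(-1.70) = 9.20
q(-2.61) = -20.83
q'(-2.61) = 14.66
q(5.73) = -107.23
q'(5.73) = -35.38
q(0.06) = -3.07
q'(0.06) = -1.36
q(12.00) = -447.00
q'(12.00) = -73.00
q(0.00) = -3.00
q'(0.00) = -1.00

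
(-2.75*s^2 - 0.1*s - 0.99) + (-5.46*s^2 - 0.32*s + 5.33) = -8.21*s^2 - 0.42*s + 4.34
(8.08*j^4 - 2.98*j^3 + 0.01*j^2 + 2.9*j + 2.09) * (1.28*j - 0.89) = 10.3424*j^5 - 11.0056*j^4 + 2.665*j^3 + 3.7031*j^2 + 0.0941999999999998*j - 1.8601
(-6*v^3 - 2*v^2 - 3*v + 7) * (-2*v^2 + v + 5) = 12*v^5 - 2*v^4 - 26*v^3 - 27*v^2 - 8*v + 35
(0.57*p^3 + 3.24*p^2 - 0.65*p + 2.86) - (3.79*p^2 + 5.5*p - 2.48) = 0.57*p^3 - 0.55*p^2 - 6.15*p + 5.34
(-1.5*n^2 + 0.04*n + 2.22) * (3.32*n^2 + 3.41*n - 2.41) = -4.98*n^4 - 4.9822*n^3 + 11.1218*n^2 + 7.4738*n - 5.3502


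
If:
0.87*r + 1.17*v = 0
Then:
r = -1.3448275862069*v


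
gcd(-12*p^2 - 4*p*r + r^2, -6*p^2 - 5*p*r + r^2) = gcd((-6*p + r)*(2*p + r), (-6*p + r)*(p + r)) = 6*p - r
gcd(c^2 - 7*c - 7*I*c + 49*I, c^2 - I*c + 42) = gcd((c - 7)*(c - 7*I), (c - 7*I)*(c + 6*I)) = c - 7*I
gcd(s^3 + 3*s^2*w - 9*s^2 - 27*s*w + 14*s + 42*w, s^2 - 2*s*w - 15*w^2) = s + 3*w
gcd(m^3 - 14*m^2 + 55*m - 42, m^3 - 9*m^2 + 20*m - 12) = m^2 - 7*m + 6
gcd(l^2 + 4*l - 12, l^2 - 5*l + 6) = l - 2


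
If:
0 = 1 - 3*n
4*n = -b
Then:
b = -4/3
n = 1/3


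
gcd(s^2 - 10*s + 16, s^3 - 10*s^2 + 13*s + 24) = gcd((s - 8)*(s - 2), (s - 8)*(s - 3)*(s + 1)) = s - 8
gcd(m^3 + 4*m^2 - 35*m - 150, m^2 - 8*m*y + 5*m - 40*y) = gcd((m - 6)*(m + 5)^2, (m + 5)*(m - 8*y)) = m + 5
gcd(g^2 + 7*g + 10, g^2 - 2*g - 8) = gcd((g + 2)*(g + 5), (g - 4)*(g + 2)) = g + 2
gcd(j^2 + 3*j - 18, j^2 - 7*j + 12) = j - 3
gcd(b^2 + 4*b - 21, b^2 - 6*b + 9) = b - 3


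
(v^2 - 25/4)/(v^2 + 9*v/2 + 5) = (v - 5/2)/(v + 2)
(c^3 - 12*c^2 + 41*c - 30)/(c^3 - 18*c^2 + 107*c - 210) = (c - 1)/(c - 7)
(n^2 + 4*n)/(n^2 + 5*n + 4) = n/(n + 1)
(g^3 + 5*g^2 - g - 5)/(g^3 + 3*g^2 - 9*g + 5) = (g + 1)/(g - 1)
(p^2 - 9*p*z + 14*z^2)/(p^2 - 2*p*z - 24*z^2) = (-p^2 + 9*p*z - 14*z^2)/(-p^2 + 2*p*z + 24*z^2)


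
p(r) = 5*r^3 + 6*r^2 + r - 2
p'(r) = 15*r^2 + 12*r + 1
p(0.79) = 5.00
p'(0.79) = 19.84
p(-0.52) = -1.60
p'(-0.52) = -1.18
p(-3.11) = -97.48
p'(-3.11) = 108.76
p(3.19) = 224.56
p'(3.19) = 191.92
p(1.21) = 16.85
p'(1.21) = 37.48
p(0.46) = 0.22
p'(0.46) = 9.69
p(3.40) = 267.28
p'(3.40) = 215.20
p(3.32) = 250.43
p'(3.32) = 206.18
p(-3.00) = -86.00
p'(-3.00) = 100.00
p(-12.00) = -7790.00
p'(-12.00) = 2017.00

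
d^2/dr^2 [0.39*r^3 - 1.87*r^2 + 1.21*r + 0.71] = 2.34*r - 3.74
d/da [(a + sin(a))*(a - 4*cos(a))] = (a + sin(a))*(4*sin(a) + 1) + (a - 4*cos(a))*(cos(a) + 1)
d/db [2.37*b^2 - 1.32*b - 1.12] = 4.74*b - 1.32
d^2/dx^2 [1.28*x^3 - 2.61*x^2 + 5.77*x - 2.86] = 7.68*x - 5.22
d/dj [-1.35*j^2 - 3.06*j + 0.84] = -2.7*j - 3.06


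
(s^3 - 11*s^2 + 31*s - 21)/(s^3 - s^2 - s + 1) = (s^2 - 10*s + 21)/(s^2 - 1)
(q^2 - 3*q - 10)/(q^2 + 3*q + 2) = (q - 5)/(q + 1)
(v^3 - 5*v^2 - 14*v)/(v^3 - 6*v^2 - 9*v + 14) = v/(v - 1)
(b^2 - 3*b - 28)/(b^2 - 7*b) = (b + 4)/b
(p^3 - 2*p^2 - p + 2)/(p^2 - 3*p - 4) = (p^2 - 3*p + 2)/(p - 4)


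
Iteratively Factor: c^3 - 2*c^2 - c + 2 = (c + 1)*(c^2 - 3*c + 2) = (c - 2)*(c + 1)*(c - 1)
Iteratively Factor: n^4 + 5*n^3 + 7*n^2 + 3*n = (n + 1)*(n^3 + 4*n^2 + 3*n) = n*(n + 1)*(n^2 + 4*n + 3) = n*(n + 1)*(n + 3)*(n + 1)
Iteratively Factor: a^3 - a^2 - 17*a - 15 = (a - 5)*(a^2 + 4*a + 3) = (a - 5)*(a + 3)*(a + 1)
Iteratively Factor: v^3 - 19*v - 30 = (v - 5)*(v^2 + 5*v + 6) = (v - 5)*(v + 3)*(v + 2)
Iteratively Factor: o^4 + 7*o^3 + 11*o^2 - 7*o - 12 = (o + 3)*(o^3 + 4*o^2 - o - 4) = (o + 3)*(o + 4)*(o^2 - 1) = (o - 1)*(o + 3)*(o + 4)*(o + 1)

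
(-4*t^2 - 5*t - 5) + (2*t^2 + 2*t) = -2*t^2 - 3*t - 5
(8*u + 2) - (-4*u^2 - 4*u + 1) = 4*u^2 + 12*u + 1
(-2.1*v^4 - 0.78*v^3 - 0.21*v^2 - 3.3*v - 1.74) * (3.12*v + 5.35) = -6.552*v^5 - 13.6686*v^4 - 4.8282*v^3 - 11.4195*v^2 - 23.0838*v - 9.309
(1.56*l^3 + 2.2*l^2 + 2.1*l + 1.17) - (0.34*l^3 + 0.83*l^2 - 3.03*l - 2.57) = 1.22*l^3 + 1.37*l^2 + 5.13*l + 3.74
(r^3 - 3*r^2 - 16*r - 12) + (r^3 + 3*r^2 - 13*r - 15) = 2*r^3 - 29*r - 27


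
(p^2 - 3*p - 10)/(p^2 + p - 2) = (p - 5)/(p - 1)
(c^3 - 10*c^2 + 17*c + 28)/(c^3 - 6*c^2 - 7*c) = (c - 4)/c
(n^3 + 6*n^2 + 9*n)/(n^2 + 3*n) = n + 3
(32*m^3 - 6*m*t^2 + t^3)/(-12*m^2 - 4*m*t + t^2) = (16*m^2 - 8*m*t + t^2)/(-6*m + t)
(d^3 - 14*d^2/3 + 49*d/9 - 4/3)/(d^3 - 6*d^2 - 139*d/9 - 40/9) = (-9*d^3 + 42*d^2 - 49*d + 12)/(-9*d^3 + 54*d^2 + 139*d + 40)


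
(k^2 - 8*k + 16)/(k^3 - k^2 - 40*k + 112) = 1/(k + 7)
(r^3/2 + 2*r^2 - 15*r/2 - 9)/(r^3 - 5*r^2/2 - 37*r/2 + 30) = (r^3 + 4*r^2 - 15*r - 18)/(2*r^3 - 5*r^2 - 37*r + 60)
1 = 1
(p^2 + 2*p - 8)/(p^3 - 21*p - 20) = (p - 2)/(p^2 - 4*p - 5)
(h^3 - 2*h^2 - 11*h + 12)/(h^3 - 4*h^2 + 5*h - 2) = (h^2 - h - 12)/(h^2 - 3*h + 2)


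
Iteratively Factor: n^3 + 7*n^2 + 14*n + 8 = (n + 1)*(n^2 + 6*n + 8) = (n + 1)*(n + 2)*(n + 4)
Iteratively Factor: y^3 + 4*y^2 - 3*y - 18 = (y - 2)*(y^2 + 6*y + 9) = (y - 2)*(y + 3)*(y + 3)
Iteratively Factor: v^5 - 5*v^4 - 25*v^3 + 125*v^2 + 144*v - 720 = (v - 3)*(v^4 - 2*v^3 - 31*v^2 + 32*v + 240) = (v - 5)*(v - 3)*(v^3 + 3*v^2 - 16*v - 48) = (v - 5)*(v - 3)*(v + 4)*(v^2 - v - 12) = (v - 5)*(v - 4)*(v - 3)*(v + 4)*(v + 3)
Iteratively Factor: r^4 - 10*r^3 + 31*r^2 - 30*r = (r - 3)*(r^3 - 7*r^2 + 10*r) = r*(r - 3)*(r^2 - 7*r + 10) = r*(r - 3)*(r - 2)*(r - 5)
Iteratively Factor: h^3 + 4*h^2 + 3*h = (h)*(h^2 + 4*h + 3) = h*(h + 1)*(h + 3)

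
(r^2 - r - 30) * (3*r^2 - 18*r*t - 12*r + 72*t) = 3*r^4 - 18*r^3*t - 15*r^3 + 90*r^2*t - 78*r^2 + 468*r*t + 360*r - 2160*t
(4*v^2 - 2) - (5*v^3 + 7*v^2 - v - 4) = -5*v^3 - 3*v^2 + v + 2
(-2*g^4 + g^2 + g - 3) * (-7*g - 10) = 14*g^5 + 20*g^4 - 7*g^3 - 17*g^2 + 11*g + 30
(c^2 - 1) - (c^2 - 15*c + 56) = 15*c - 57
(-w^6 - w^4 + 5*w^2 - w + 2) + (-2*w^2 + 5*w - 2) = -w^6 - w^4 + 3*w^2 + 4*w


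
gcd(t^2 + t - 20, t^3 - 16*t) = t - 4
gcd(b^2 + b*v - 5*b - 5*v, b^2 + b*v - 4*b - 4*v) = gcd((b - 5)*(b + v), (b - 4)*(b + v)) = b + v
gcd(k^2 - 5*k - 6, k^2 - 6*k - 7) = k + 1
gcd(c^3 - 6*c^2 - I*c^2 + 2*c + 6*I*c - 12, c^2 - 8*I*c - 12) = c - 2*I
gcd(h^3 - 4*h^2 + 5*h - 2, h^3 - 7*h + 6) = h^2 - 3*h + 2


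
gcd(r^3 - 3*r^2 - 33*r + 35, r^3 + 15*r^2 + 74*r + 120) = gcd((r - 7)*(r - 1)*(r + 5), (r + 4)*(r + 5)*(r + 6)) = r + 5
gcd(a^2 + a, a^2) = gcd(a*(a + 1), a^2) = a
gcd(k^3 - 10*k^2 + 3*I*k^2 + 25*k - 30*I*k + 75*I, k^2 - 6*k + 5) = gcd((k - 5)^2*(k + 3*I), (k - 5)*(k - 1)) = k - 5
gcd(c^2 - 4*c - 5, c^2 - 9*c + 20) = c - 5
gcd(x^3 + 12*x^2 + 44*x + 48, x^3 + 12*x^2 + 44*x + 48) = x^3 + 12*x^2 + 44*x + 48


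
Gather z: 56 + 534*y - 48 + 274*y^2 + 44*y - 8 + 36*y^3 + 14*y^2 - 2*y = 36*y^3 + 288*y^2 + 576*y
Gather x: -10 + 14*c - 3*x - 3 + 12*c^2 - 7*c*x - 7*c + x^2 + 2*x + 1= 12*c^2 + 7*c + x^2 + x*(-7*c - 1) - 12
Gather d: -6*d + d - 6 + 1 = -5*d - 5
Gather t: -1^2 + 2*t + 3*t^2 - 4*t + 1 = 3*t^2 - 2*t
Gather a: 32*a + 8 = 32*a + 8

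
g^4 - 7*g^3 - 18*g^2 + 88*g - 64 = (g - 8)*(g - 2)*(g - 1)*(g + 4)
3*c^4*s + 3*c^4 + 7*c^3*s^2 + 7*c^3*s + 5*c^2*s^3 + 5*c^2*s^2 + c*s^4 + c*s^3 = (c + s)^2*(3*c + s)*(c*s + c)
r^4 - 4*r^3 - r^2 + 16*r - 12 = (r - 3)*(r - 2)*(r - 1)*(r + 2)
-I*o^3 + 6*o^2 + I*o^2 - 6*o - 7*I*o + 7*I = (o - I)*(o + 7*I)*(-I*o + I)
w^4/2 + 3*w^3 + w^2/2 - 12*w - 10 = (w/2 + 1)*(w - 2)*(w + 1)*(w + 5)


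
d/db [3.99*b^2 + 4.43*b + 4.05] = 7.98*b + 4.43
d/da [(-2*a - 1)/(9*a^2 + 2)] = 2*(9*a^2 + 9*a - 2)/(81*a^4 + 36*a^2 + 4)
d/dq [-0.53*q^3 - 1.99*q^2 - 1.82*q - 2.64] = -1.59*q^2 - 3.98*q - 1.82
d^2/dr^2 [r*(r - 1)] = 2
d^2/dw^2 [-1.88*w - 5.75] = 0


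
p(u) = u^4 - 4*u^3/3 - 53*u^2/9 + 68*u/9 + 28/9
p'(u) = 4*u^3 - 4*u^2 - 106*u/9 + 68/9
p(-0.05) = 2.72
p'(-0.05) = 8.13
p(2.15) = 0.25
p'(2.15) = 3.50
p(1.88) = 0.13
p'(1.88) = -2.15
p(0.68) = 5.32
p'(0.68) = -1.05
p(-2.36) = 1.03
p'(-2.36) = -39.50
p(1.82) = 0.29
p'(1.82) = -3.02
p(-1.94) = -9.81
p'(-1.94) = -13.86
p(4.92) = 324.89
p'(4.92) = 329.17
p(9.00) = 5183.11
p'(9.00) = 2493.56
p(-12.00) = 22104.44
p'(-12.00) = -7339.11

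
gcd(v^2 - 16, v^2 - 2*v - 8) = v - 4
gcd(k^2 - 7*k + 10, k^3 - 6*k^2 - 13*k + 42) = k - 2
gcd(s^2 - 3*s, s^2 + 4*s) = s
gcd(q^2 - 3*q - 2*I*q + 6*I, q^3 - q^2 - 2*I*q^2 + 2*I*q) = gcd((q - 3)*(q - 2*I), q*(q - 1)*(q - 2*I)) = q - 2*I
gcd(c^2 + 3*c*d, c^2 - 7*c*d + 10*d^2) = 1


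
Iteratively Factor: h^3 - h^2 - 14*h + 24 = (h - 2)*(h^2 + h - 12) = (h - 2)*(h + 4)*(h - 3)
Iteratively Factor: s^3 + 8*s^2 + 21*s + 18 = (s + 3)*(s^2 + 5*s + 6) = (s + 2)*(s + 3)*(s + 3)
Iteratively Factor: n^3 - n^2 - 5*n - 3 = (n + 1)*(n^2 - 2*n - 3) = (n + 1)^2*(n - 3)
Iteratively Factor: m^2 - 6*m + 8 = (m - 4)*(m - 2)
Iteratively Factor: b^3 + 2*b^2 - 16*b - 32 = (b - 4)*(b^2 + 6*b + 8) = (b - 4)*(b + 4)*(b + 2)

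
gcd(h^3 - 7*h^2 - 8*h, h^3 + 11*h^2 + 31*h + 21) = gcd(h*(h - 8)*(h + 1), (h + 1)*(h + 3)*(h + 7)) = h + 1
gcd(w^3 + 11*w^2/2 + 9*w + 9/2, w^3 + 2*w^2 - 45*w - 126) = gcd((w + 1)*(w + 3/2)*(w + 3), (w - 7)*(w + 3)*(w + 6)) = w + 3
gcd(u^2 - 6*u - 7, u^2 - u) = 1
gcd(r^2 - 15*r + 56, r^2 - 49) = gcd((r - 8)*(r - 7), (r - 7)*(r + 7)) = r - 7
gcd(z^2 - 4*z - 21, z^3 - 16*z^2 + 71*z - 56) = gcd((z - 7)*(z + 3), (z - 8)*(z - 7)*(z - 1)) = z - 7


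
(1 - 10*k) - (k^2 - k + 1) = -k^2 - 9*k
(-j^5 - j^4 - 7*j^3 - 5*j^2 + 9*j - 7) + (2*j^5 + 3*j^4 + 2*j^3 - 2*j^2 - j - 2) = j^5 + 2*j^4 - 5*j^3 - 7*j^2 + 8*j - 9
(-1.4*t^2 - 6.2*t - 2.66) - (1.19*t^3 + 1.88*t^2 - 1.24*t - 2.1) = -1.19*t^3 - 3.28*t^2 - 4.96*t - 0.56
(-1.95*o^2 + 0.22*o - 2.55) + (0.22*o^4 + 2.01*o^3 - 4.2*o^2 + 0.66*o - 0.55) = 0.22*o^4 + 2.01*o^3 - 6.15*o^2 + 0.88*o - 3.1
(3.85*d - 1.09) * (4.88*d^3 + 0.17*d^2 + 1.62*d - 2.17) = 18.788*d^4 - 4.6647*d^3 + 6.0517*d^2 - 10.1203*d + 2.3653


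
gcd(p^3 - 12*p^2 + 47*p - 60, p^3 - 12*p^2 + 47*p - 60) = p^3 - 12*p^2 + 47*p - 60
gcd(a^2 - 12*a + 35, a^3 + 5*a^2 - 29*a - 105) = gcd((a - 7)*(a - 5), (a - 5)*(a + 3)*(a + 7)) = a - 5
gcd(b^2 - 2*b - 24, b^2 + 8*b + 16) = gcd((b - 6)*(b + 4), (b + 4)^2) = b + 4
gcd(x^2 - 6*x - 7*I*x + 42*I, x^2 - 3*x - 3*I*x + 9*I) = 1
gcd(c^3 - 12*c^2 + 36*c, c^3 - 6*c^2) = c^2 - 6*c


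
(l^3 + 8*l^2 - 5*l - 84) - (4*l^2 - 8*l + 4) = l^3 + 4*l^2 + 3*l - 88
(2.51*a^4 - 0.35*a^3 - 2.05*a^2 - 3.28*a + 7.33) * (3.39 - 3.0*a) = -7.53*a^5 + 9.5589*a^4 + 4.9635*a^3 + 2.8905*a^2 - 33.1092*a + 24.8487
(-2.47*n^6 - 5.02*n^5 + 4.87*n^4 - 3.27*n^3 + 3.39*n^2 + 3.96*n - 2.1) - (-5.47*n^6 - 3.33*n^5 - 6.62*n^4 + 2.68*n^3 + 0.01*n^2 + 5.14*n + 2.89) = 3.0*n^6 - 1.69*n^5 + 11.49*n^4 - 5.95*n^3 + 3.38*n^2 - 1.18*n - 4.99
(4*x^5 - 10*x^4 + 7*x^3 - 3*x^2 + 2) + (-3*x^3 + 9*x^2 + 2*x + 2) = 4*x^5 - 10*x^4 + 4*x^3 + 6*x^2 + 2*x + 4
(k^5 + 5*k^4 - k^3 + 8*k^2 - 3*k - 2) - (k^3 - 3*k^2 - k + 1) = k^5 + 5*k^4 - 2*k^3 + 11*k^2 - 2*k - 3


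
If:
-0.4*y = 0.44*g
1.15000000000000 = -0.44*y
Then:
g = 2.38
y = -2.61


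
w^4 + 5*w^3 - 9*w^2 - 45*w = w*(w - 3)*(w + 3)*(w + 5)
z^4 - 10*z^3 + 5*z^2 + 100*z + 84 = (z - 7)*(z - 6)*(z + 1)*(z + 2)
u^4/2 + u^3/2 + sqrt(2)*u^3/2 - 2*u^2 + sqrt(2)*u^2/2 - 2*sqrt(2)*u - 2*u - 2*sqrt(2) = (u - 2)*(u + 1)*(sqrt(2)*u/2 + 1)*(sqrt(2)*u/2 + sqrt(2))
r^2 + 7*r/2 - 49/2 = (r - 7/2)*(r + 7)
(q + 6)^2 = q^2 + 12*q + 36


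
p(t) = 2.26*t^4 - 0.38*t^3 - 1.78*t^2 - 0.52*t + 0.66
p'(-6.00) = -1972.84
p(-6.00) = 2950.74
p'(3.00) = 222.62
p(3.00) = 155.88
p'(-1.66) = -39.10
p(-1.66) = 15.52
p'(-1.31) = -18.14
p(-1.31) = 5.80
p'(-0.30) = 0.20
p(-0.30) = 0.68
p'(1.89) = 49.71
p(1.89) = 19.59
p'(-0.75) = -2.30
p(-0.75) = 0.92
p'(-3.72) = -468.42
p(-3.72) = 430.32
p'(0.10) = -0.88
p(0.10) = 0.59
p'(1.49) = 21.55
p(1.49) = 5.82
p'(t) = 9.04*t^3 - 1.14*t^2 - 3.56*t - 0.52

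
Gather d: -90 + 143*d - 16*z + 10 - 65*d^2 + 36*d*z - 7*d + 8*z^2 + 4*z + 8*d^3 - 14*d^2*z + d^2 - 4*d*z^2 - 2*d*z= 8*d^3 + d^2*(-14*z - 64) + d*(-4*z^2 + 34*z + 136) + 8*z^2 - 12*z - 80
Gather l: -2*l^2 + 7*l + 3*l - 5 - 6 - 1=-2*l^2 + 10*l - 12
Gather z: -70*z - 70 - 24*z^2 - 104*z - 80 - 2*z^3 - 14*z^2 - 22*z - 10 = -2*z^3 - 38*z^2 - 196*z - 160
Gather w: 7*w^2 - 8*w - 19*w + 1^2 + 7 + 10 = 7*w^2 - 27*w + 18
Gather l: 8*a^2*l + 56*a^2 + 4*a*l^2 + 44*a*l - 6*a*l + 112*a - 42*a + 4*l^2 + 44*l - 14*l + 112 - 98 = 56*a^2 + 70*a + l^2*(4*a + 4) + l*(8*a^2 + 38*a + 30) + 14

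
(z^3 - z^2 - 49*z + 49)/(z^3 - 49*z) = (z - 1)/z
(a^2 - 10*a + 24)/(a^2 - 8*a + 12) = (a - 4)/(a - 2)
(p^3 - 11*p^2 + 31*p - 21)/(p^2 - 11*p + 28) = (p^2 - 4*p + 3)/(p - 4)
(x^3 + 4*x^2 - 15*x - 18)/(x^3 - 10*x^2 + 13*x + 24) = (x + 6)/(x - 8)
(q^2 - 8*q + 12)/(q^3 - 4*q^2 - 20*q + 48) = 1/(q + 4)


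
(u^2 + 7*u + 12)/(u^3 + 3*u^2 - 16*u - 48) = 1/(u - 4)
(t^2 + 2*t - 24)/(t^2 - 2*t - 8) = (t + 6)/(t + 2)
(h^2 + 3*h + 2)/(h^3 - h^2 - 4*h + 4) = (h + 1)/(h^2 - 3*h + 2)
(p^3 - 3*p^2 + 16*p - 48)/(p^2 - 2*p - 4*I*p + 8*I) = (p^2 + p*(-3 + 4*I) - 12*I)/(p - 2)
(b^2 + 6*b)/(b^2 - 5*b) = (b + 6)/(b - 5)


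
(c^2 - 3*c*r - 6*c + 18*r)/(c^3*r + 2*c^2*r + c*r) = (c^2 - 3*c*r - 6*c + 18*r)/(c*r*(c^2 + 2*c + 1))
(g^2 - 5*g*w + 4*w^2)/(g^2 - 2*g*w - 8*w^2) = (g - w)/(g + 2*w)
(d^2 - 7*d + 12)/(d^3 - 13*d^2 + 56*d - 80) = (d - 3)/(d^2 - 9*d + 20)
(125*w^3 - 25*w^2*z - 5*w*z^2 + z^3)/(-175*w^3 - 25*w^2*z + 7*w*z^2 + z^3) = (-5*w + z)/(7*w + z)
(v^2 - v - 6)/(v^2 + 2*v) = (v - 3)/v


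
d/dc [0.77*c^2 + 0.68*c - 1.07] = 1.54*c + 0.68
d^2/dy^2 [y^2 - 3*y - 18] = 2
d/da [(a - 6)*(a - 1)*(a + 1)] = 3*a^2 - 12*a - 1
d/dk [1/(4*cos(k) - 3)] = 4*sin(k)/(4*cos(k) - 3)^2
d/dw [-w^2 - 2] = -2*w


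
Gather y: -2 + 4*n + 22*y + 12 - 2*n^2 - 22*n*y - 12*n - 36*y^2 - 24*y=-2*n^2 - 8*n - 36*y^2 + y*(-22*n - 2) + 10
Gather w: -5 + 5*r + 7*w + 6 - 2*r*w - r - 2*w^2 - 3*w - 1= 4*r - 2*w^2 + w*(4 - 2*r)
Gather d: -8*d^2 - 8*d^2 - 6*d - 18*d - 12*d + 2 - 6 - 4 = -16*d^2 - 36*d - 8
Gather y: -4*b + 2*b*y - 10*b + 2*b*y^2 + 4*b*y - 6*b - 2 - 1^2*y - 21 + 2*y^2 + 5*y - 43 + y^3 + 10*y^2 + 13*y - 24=-20*b + y^3 + y^2*(2*b + 12) + y*(6*b + 17) - 90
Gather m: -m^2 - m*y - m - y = -m^2 + m*(-y - 1) - y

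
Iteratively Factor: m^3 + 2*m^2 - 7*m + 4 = (m - 1)*(m^2 + 3*m - 4) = (m - 1)^2*(m + 4)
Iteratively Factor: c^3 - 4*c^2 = (c - 4)*(c^2) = c*(c - 4)*(c)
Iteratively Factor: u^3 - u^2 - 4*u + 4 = (u - 1)*(u^2 - 4) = (u - 2)*(u - 1)*(u + 2)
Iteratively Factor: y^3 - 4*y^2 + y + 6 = (y - 3)*(y^2 - y - 2) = (y - 3)*(y + 1)*(y - 2)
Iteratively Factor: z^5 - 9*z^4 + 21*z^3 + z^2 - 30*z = (z - 3)*(z^4 - 6*z^3 + 3*z^2 + 10*z) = (z - 3)*(z + 1)*(z^3 - 7*z^2 + 10*z) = z*(z - 3)*(z + 1)*(z^2 - 7*z + 10) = z*(z - 3)*(z - 2)*(z + 1)*(z - 5)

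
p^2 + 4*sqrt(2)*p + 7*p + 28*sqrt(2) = (p + 7)*(p + 4*sqrt(2))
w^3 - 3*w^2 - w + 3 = (w - 3)*(w - 1)*(w + 1)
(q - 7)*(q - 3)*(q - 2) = q^3 - 12*q^2 + 41*q - 42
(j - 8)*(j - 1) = j^2 - 9*j + 8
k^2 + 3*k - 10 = (k - 2)*(k + 5)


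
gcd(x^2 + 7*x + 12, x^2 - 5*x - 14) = 1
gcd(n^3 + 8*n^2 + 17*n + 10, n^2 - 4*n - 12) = n + 2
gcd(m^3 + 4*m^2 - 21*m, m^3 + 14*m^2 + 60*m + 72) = 1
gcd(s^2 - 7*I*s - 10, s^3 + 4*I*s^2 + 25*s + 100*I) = s - 5*I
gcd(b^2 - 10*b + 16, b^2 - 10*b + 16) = b^2 - 10*b + 16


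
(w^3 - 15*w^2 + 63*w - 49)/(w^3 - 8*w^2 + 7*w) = (w - 7)/w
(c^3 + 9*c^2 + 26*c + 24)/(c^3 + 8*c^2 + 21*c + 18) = (c + 4)/(c + 3)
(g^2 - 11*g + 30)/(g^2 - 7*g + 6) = (g - 5)/(g - 1)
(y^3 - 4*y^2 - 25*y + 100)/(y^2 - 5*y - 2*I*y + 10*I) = (y^2 + y - 20)/(y - 2*I)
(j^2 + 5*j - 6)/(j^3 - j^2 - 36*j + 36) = 1/(j - 6)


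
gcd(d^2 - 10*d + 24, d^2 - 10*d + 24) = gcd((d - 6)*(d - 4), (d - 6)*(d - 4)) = d^2 - 10*d + 24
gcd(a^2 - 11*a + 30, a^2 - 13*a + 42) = a - 6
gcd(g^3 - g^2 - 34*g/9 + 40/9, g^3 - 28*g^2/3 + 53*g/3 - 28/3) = g - 4/3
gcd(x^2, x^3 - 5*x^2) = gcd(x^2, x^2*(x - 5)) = x^2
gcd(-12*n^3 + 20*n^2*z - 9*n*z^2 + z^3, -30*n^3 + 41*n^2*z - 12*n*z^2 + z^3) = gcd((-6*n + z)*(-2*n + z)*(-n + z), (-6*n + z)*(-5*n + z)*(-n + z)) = 6*n^2 - 7*n*z + z^2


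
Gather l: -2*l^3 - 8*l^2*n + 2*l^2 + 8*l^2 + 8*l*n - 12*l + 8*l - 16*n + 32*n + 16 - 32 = -2*l^3 + l^2*(10 - 8*n) + l*(8*n - 4) + 16*n - 16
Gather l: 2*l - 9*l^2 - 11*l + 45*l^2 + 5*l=36*l^2 - 4*l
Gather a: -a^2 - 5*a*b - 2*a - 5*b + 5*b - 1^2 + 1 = -a^2 + a*(-5*b - 2)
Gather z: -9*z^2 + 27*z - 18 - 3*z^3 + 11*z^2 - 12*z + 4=-3*z^3 + 2*z^2 + 15*z - 14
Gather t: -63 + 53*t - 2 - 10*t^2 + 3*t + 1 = -10*t^2 + 56*t - 64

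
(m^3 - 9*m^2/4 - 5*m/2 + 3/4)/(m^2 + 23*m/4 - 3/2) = (m^2 - 2*m - 3)/(m + 6)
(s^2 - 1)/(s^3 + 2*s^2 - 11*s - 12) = (s - 1)/(s^2 + s - 12)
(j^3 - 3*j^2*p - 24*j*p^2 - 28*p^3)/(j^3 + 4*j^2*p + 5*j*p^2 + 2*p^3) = (j^2 - 5*j*p - 14*p^2)/(j^2 + 2*j*p + p^2)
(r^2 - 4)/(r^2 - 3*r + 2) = (r + 2)/(r - 1)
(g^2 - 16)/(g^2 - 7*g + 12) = (g + 4)/(g - 3)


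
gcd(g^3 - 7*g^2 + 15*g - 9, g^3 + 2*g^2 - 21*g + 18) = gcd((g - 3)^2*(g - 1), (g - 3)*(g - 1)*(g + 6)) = g^2 - 4*g + 3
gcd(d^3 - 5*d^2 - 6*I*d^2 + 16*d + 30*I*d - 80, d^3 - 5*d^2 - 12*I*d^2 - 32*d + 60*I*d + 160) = d^2 + d*(-5 - 8*I) + 40*I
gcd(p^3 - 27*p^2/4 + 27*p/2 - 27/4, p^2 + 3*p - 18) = p - 3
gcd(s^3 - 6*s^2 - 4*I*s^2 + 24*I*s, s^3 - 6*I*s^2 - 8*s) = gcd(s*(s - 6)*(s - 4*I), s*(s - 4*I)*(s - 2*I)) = s^2 - 4*I*s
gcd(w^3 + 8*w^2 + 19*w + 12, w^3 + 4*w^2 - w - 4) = w^2 + 5*w + 4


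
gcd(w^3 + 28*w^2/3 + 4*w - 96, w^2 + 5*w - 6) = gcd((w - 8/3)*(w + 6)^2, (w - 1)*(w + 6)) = w + 6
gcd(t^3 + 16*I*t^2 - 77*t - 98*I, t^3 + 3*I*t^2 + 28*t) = t + 7*I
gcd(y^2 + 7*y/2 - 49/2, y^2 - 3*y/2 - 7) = y - 7/2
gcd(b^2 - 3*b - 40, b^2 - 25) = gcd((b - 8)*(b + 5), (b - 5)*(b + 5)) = b + 5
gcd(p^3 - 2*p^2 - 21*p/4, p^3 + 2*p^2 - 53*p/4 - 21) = p^2 - 2*p - 21/4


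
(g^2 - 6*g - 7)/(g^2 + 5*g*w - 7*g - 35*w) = (g + 1)/(g + 5*w)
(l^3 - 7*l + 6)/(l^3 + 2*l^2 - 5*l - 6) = (l - 1)/(l + 1)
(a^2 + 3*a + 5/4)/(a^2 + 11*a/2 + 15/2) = (a + 1/2)/(a + 3)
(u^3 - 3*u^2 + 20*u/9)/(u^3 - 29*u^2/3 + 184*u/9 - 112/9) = u*(3*u - 5)/(3*u^2 - 25*u + 28)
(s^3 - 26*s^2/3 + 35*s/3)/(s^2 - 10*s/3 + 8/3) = s*(3*s^2 - 26*s + 35)/(3*s^2 - 10*s + 8)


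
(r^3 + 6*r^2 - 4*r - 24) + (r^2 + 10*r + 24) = r^3 + 7*r^2 + 6*r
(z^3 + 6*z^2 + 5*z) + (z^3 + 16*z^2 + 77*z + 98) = 2*z^3 + 22*z^2 + 82*z + 98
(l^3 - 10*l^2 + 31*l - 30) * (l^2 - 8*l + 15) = l^5 - 18*l^4 + 126*l^3 - 428*l^2 + 705*l - 450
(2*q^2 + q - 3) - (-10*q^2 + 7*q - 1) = 12*q^2 - 6*q - 2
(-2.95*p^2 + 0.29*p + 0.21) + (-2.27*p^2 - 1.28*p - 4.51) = -5.22*p^2 - 0.99*p - 4.3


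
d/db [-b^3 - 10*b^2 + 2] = b*(-3*b - 20)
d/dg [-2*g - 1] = -2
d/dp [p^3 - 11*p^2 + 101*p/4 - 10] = 3*p^2 - 22*p + 101/4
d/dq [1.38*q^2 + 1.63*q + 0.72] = 2.76*q + 1.63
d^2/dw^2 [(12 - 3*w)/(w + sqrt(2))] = 6*(sqrt(2) + 4)/(w + sqrt(2))^3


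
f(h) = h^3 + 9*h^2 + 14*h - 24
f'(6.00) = 230.00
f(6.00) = 600.00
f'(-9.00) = 95.00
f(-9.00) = -150.00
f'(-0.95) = -0.39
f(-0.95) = -30.03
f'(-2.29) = -11.49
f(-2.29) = -20.87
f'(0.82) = 30.78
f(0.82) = -5.92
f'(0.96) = 34.04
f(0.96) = -1.38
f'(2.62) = 81.75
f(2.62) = 92.44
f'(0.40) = 21.68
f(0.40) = -16.90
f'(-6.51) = 23.96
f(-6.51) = -9.61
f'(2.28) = 70.64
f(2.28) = 66.56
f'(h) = 3*h^2 + 18*h + 14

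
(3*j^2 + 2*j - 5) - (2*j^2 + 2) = j^2 + 2*j - 7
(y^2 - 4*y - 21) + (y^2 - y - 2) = 2*y^2 - 5*y - 23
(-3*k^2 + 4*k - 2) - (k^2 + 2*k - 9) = -4*k^2 + 2*k + 7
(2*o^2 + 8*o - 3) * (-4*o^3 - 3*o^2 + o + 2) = -8*o^5 - 38*o^4 - 10*o^3 + 21*o^2 + 13*o - 6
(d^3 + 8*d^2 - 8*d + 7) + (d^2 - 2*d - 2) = d^3 + 9*d^2 - 10*d + 5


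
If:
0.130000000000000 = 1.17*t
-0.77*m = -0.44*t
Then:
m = 0.06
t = 0.11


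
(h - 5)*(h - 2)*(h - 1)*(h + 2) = h^4 - 6*h^3 + h^2 + 24*h - 20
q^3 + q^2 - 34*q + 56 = (q - 4)*(q - 2)*(q + 7)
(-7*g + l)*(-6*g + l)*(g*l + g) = 42*g^3*l + 42*g^3 - 13*g^2*l^2 - 13*g^2*l + g*l^3 + g*l^2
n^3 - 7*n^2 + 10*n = n*(n - 5)*(n - 2)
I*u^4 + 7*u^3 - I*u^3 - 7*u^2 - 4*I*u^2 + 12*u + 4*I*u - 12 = (u - 6*I)*(u - 2*I)*(u + I)*(I*u - I)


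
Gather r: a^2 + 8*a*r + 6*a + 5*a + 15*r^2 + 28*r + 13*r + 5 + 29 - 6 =a^2 + 11*a + 15*r^2 + r*(8*a + 41) + 28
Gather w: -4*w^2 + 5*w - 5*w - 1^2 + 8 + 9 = 16 - 4*w^2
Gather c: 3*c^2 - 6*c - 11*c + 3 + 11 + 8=3*c^2 - 17*c + 22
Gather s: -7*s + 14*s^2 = 14*s^2 - 7*s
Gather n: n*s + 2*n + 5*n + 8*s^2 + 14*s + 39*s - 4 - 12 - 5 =n*(s + 7) + 8*s^2 + 53*s - 21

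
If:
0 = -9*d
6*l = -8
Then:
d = 0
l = -4/3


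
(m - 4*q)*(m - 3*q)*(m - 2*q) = m^3 - 9*m^2*q + 26*m*q^2 - 24*q^3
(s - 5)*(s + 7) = s^2 + 2*s - 35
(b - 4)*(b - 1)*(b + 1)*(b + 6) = b^4 + 2*b^3 - 25*b^2 - 2*b + 24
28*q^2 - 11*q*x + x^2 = (-7*q + x)*(-4*q + x)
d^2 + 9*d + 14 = (d + 2)*(d + 7)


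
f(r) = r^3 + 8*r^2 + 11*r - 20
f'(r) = 3*r^2 + 16*r + 11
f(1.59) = 21.73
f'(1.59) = 44.02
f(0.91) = -2.61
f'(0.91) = 28.04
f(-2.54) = -12.71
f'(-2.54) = -10.29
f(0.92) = -2.33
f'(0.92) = 28.26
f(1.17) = 5.42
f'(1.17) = 33.83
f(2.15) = 50.57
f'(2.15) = 59.27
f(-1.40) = -22.46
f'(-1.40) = -5.52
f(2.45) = 69.68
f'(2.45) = 68.21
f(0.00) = -20.00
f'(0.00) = 11.00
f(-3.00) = -8.00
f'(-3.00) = -10.00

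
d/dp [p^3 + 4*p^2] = p*(3*p + 8)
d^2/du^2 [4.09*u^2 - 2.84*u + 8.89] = 8.18000000000000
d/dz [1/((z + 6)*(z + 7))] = (-2*z - 13)/(z^4 + 26*z^3 + 253*z^2 + 1092*z + 1764)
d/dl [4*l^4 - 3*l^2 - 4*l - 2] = 16*l^3 - 6*l - 4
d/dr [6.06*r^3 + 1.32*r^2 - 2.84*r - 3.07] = 18.18*r^2 + 2.64*r - 2.84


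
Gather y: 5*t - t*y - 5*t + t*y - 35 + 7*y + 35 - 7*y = 0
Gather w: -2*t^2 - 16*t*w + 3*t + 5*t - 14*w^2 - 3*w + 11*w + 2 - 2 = -2*t^2 + 8*t - 14*w^2 + w*(8 - 16*t)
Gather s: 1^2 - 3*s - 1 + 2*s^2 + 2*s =2*s^2 - s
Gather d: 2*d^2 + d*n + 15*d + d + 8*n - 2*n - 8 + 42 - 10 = 2*d^2 + d*(n + 16) + 6*n + 24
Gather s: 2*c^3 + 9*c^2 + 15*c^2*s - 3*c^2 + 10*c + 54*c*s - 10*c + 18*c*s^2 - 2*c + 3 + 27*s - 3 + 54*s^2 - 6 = 2*c^3 + 6*c^2 - 2*c + s^2*(18*c + 54) + s*(15*c^2 + 54*c + 27) - 6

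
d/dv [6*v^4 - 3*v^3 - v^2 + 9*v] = 24*v^3 - 9*v^2 - 2*v + 9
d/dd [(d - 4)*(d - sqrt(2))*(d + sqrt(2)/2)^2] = 4*d^3 - 12*d^2 - 3*d - sqrt(2)/2 + 6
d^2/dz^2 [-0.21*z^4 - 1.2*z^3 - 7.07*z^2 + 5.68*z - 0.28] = -2.52*z^2 - 7.2*z - 14.14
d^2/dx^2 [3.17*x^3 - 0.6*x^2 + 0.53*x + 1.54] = 19.02*x - 1.2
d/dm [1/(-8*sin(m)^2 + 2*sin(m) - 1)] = 2*(8*sin(m) - 1)*cos(m)/(8*sin(m)^2 - 2*sin(m) + 1)^2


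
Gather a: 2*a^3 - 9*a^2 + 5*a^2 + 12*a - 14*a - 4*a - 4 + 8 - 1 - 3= 2*a^3 - 4*a^2 - 6*a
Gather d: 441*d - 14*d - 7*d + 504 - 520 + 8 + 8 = 420*d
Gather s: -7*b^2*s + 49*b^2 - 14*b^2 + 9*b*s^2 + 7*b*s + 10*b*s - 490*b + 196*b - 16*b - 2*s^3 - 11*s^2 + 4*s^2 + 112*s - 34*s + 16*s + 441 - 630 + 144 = 35*b^2 - 310*b - 2*s^3 + s^2*(9*b - 7) + s*(-7*b^2 + 17*b + 94) - 45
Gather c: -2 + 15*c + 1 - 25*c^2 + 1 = -25*c^2 + 15*c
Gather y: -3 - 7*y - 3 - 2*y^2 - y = -2*y^2 - 8*y - 6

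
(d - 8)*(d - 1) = d^2 - 9*d + 8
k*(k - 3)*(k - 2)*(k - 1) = k^4 - 6*k^3 + 11*k^2 - 6*k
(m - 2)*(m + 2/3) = m^2 - 4*m/3 - 4/3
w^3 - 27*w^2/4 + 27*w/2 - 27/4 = (w - 3)^2*(w - 3/4)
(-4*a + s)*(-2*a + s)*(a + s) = 8*a^3 + 2*a^2*s - 5*a*s^2 + s^3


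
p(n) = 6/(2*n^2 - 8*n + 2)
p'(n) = 6*(8 - 4*n)/(2*n^2 - 8*n + 2)^2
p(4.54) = 0.87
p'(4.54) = -1.28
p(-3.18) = 0.13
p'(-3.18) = 0.05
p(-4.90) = 0.07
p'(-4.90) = 0.02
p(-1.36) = 0.36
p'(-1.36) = 0.29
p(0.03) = 3.41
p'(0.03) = 15.23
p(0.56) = -3.24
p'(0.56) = 10.07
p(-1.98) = 0.23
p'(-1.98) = 0.14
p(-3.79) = 0.10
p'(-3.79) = 0.04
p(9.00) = 0.07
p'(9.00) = -0.02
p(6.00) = 0.23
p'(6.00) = -0.14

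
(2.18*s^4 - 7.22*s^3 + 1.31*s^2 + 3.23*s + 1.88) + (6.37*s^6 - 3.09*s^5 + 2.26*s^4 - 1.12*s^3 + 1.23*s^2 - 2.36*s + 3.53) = 6.37*s^6 - 3.09*s^5 + 4.44*s^4 - 8.34*s^3 + 2.54*s^2 + 0.87*s + 5.41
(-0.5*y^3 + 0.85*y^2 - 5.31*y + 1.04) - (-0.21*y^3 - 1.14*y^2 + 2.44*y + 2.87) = -0.29*y^3 + 1.99*y^2 - 7.75*y - 1.83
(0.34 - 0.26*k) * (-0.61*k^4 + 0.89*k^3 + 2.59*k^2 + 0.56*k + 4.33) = 0.1586*k^5 - 0.4388*k^4 - 0.3708*k^3 + 0.735*k^2 - 0.9354*k + 1.4722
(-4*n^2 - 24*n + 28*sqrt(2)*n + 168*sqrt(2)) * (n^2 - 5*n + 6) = -4*n^4 - 4*n^3 + 28*sqrt(2)*n^3 + 28*sqrt(2)*n^2 + 96*n^2 - 672*sqrt(2)*n - 144*n + 1008*sqrt(2)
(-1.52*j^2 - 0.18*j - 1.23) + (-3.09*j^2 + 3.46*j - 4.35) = -4.61*j^2 + 3.28*j - 5.58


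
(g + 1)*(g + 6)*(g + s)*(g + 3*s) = g^4 + 4*g^3*s + 7*g^3 + 3*g^2*s^2 + 28*g^2*s + 6*g^2 + 21*g*s^2 + 24*g*s + 18*s^2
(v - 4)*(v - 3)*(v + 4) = v^3 - 3*v^2 - 16*v + 48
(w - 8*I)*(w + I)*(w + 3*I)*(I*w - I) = I*w^4 + 4*w^3 - I*w^3 - 4*w^2 + 29*I*w^2 - 24*w - 29*I*w + 24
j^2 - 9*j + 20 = (j - 5)*(j - 4)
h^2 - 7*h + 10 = (h - 5)*(h - 2)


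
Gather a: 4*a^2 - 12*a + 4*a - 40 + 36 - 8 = 4*a^2 - 8*a - 12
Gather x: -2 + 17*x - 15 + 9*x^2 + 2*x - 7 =9*x^2 + 19*x - 24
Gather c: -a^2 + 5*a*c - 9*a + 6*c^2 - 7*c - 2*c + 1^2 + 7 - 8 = -a^2 - 9*a + 6*c^2 + c*(5*a - 9)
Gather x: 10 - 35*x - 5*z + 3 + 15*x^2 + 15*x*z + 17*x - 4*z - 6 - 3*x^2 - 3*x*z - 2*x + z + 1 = 12*x^2 + x*(12*z - 20) - 8*z + 8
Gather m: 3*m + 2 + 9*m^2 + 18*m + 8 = 9*m^2 + 21*m + 10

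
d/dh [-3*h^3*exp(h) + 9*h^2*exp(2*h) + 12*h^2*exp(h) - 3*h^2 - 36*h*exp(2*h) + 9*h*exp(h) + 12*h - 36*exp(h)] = -3*h^3*exp(h) + 18*h^2*exp(2*h) + 3*h^2*exp(h) - 54*h*exp(2*h) + 33*h*exp(h) - 6*h - 36*exp(2*h) - 27*exp(h) + 12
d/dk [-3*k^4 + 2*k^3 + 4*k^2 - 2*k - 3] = -12*k^3 + 6*k^2 + 8*k - 2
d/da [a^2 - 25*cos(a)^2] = 2*a + 25*sin(2*a)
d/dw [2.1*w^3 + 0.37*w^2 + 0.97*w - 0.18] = 6.3*w^2 + 0.74*w + 0.97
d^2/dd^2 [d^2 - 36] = 2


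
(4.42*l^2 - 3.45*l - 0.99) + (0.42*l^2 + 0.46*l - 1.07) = 4.84*l^2 - 2.99*l - 2.06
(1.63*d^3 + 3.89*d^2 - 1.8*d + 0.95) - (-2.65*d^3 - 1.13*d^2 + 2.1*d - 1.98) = 4.28*d^3 + 5.02*d^2 - 3.9*d + 2.93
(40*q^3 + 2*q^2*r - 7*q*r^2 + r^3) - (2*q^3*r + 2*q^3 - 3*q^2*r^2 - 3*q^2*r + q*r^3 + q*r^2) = -2*q^3*r + 38*q^3 + 3*q^2*r^2 + 5*q^2*r - q*r^3 - 8*q*r^2 + r^3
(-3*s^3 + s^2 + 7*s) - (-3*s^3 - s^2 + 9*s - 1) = 2*s^2 - 2*s + 1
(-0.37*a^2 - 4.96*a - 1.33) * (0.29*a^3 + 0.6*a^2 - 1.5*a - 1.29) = -0.1073*a^5 - 1.6604*a^4 - 2.8067*a^3 + 7.1193*a^2 + 8.3934*a + 1.7157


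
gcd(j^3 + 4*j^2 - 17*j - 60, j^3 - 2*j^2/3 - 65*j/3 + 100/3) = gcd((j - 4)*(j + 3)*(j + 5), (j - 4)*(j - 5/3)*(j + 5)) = j^2 + j - 20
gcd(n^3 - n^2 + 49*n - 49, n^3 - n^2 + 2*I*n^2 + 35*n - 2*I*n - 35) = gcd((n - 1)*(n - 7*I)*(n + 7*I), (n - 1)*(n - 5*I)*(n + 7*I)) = n^2 + n*(-1 + 7*I) - 7*I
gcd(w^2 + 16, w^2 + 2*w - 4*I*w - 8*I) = w - 4*I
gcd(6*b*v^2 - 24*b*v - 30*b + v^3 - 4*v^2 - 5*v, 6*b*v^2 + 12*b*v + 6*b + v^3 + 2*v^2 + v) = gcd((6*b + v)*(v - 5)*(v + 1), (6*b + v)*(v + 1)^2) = 6*b*v + 6*b + v^2 + v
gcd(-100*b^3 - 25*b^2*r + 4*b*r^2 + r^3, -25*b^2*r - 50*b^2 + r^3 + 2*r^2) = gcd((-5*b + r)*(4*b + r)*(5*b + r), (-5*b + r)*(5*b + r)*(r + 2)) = -25*b^2 + r^2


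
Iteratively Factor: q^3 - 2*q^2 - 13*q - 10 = (q + 1)*(q^2 - 3*q - 10) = (q + 1)*(q + 2)*(q - 5)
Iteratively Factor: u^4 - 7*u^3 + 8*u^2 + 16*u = (u - 4)*(u^3 - 3*u^2 - 4*u) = (u - 4)*(u + 1)*(u^2 - 4*u) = (u - 4)^2*(u + 1)*(u)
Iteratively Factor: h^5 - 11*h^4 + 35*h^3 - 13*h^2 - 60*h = (h - 4)*(h^4 - 7*h^3 + 7*h^2 + 15*h) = (h - 4)*(h + 1)*(h^3 - 8*h^2 + 15*h) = (h - 5)*(h - 4)*(h + 1)*(h^2 - 3*h) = (h - 5)*(h - 4)*(h - 3)*(h + 1)*(h)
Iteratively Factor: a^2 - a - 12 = (a - 4)*(a + 3)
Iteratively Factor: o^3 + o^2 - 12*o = (o - 3)*(o^2 + 4*o) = o*(o - 3)*(o + 4)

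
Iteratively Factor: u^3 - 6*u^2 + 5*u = (u - 5)*(u^2 - u) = u*(u - 5)*(u - 1)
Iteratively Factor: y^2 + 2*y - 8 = (y + 4)*(y - 2)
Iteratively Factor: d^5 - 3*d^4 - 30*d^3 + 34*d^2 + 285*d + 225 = (d - 5)*(d^4 + 2*d^3 - 20*d^2 - 66*d - 45) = (d - 5)^2*(d^3 + 7*d^2 + 15*d + 9) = (d - 5)^2*(d + 1)*(d^2 + 6*d + 9) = (d - 5)^2*(d + 1)*(d + 3)*(d + 3)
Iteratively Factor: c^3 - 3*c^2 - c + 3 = (c - 1)*(c^2 - 2*c - 3) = (c - 3)*(c - 1)*(c + 1)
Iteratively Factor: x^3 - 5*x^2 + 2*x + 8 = (x - 4)*(x^2 - x - 2) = (x - 4)*(x + 1)*(x - 2)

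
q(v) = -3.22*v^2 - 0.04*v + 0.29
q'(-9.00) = 57.92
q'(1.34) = -8.67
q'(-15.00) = 96.56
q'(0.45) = -2.94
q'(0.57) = -3.71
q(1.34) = -5.55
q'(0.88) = -5.71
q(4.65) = -69.52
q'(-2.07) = 13.29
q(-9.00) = -260.17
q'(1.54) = -9.96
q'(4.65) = -29.99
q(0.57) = -0.78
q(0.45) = -0.38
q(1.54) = -7.41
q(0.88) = -2.24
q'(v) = -6.44*v - 0.04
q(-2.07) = -13.42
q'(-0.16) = 0.99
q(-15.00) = -723.61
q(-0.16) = 0.21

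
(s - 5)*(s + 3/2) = s^2 - 7*s/2 - 15/2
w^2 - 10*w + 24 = (w - 6)*(w - 4)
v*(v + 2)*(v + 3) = v^3 + 5*v^2 + 6*v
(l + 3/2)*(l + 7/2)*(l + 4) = l^3 + 9*l^2 + 101*l/4 + 21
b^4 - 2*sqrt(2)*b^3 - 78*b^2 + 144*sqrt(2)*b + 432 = (b - 6*sqrt(2))*(b - 3*sqrt(2))*(b + sqrt(2))*(b + 6*sqrt(2))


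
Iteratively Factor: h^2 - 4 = (h + 2)*(h - 2)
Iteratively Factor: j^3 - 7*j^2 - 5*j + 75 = (j - 5)*(j^2 - 2*j - 15) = (j - 5)*(j + 3)*(j - 5)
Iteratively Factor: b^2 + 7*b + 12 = (b + 3)*(b + 4)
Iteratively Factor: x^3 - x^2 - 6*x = (x)*(x^2 - x - 6) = x*(x + 2)*(x - 3)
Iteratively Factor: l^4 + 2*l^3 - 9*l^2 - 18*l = (l + 2)*(l^3 - 9*l) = (l + 2)*(l + 3)*(l^2 - 3*l) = l*(l + 2)*(l + 3)*(l - 3)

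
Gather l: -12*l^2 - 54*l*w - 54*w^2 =-12*l^2 - 54*l*w - 54*w^2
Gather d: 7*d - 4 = 7*d - 4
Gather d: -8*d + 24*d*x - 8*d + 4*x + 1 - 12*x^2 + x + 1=d*(24*x - 16) - 12*x^2 + 5*x + 2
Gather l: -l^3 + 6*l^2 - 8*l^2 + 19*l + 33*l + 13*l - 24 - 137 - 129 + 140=-l^3 - 2*l^2 + 65*l - 150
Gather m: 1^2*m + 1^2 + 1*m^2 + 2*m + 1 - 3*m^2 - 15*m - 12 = -2*m^2 - 12*m - 10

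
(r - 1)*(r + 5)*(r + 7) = r^3 + 11*r^2 + 23*r - 35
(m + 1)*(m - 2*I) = m^2 + m - 2*I*m - 2*I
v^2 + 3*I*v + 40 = (v - 5*I)*(v + 8*I)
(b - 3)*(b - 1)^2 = b^3 - 5*b^2 + 7*b - 3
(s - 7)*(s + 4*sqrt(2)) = s^2 - 7*s + 4*sqrt(2)*s - 28*sqrt(2)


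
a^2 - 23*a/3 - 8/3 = (a - 8)*(a + 1/3)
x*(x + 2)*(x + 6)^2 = x^4 + 14*x^3 + 60*x^2 + 72*x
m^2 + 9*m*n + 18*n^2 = (m + 3*n)*(m + 6*n)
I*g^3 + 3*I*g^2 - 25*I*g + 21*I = (g - 3)*(g + 7)*(I*g - I)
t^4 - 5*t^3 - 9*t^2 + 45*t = t*(t - 5)*(t - 3)*(t + 3)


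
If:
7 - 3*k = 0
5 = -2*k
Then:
No Solution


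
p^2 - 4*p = p*(p - 4)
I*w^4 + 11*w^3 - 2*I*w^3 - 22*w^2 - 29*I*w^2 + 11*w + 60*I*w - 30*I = (w - 1)*(w - 6*I)*(w - 5*I)*(I*w - I)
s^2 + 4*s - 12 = (s - 2)*(s + 6)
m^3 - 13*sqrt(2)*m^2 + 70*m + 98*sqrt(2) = (m - 7*sqrt(2))^2*(m + sqrt(2))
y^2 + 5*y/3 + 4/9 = (y + 1/3)*(y + 4/3)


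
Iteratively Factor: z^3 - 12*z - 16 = (z + 2)*(z^2 - 2*z - 8) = (z - 4)*(z + 2)*(z + 2)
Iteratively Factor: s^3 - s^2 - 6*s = (s + 2)*(s^2 - 3*s) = (s - 3)*(s + 2)*(s)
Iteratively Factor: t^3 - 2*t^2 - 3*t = (t + 1)*(t^2 - 3*t) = (t - 3)*(t + 1)*(t)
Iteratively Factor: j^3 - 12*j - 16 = (j + 2)*(j^2 - 2*j - 8) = (j + 2)^2*(j - 4)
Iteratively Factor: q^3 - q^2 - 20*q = (q + 4)*(q^2 - 5*q) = (q - 5)*(q + 4)*(q)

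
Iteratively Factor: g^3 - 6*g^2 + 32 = (g - 4)*(g^2 - 2*g - 8) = (g - 4)*(g + 2)*(g - 4)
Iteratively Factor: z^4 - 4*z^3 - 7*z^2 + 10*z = (z - 5)*(z^3 + z^2 - 2*z) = (z - 5)*(z + 2)*(z^2 - z) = (z - 5)*(z - 1)*(z + 2)*(z)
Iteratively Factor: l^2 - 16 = (l + 4)*(l - 4)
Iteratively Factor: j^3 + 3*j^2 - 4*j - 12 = (j + 3)*(j^2 - 4) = (j - 2)*(j + 3)*(j + 2)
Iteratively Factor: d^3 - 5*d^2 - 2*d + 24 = (d - 4)*(d^2 - d - 6) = (d - 4)*(d - 3)*(d + 2)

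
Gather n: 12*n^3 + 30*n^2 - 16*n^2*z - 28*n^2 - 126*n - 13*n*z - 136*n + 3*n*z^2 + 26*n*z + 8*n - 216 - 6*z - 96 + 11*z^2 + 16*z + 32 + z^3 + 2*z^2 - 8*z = 12*n^3 + n^2*(2 - 16*z) + n*(3*z^2 + 13*z - 254) + z^3 + 13*z^2 + 2*z - 280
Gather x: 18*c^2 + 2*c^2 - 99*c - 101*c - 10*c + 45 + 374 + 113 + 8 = 20*c^2 - 210*c + 540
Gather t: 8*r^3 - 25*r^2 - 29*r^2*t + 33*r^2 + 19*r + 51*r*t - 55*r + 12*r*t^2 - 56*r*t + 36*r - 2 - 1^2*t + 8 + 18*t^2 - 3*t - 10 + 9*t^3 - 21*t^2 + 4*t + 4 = 8*r^3 + 8*r^2 + 9*t^3 + t^2*(12*r - 3) + t*(-29*r^2 - 5*r)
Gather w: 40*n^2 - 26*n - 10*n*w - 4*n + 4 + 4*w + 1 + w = 40*n^2 - 30*n + w*(5 - 10*n) + 5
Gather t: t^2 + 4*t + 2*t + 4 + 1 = t^2 + 6*t + 5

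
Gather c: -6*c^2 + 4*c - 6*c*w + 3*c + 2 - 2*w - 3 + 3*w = -6*c^2 + c*(7 - 6*w) + w - 1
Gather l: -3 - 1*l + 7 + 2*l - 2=l + 2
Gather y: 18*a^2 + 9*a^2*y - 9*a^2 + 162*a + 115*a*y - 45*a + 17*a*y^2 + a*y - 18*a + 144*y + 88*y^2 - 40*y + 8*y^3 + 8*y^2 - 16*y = 9*a^2 + 99*a + 8*y^3 + y^2*(17*a + 96) + y*(9*a^2 + 116*a + 88)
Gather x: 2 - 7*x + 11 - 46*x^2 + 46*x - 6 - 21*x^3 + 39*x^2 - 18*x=-21*x^3 - 7*x^2 + 21*x + 7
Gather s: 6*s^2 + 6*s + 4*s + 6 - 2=6*s^2 + 10*s + 4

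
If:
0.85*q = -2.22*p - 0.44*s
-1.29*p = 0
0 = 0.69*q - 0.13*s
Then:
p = 0.00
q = 0.00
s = 0.00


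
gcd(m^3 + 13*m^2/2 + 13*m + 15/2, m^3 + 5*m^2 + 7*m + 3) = m^2 + 4*m + 3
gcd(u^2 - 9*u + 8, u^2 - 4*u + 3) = u - 1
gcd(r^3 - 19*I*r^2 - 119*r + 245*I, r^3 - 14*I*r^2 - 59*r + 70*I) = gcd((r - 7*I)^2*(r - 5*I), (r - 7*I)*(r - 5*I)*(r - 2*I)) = r^2 - 12*I*r - 35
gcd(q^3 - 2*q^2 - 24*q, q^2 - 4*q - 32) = q + 4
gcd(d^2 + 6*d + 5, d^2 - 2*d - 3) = d + 1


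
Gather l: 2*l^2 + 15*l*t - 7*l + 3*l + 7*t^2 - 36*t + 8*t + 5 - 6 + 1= 2*l^2 + l*(15*t - 4) + 7*t^2 - 28*t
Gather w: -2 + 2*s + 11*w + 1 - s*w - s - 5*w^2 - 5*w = s - 5*w^2 + w*(6 - s) - 1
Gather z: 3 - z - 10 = -z - 7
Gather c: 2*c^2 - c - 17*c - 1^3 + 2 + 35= 2*c^2 - 18*c + 36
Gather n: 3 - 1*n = 3 - n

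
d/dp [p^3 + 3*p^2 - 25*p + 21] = 3*p^2 + 6*p - 25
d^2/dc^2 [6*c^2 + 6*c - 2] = 12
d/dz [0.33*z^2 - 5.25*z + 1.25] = 0.66*z - 5.25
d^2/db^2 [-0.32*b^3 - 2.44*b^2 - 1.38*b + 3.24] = -1.92*b - 4.88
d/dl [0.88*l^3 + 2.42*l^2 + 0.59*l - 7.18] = 2.64*l^2 + 4.84*l + 0.59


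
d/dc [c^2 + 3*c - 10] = 2*c + 3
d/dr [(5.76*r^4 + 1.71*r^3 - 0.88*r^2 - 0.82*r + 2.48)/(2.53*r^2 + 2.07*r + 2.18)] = (29.1456*r^5 + 40.0959*r^4 + 57.3066*r^3 + 11.4364*r^2 - 16.3856*r - 6.9212)/(6.4009*r^4 + 10.4742*r^3 + 15.3157*r^2 + 9.0252*r + 4.7524)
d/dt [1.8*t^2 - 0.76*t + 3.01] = 3.6*t - 0.76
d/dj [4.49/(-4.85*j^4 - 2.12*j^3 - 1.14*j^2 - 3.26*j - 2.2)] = (87.106*j^3 + 28.5564*j^2 + 10.2372*j + 14.6374)/(4.85*j^4 + 2.12*j^3 + 1.14*j^2 + 3.26*j + 2.2)^2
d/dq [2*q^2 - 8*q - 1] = 4*q - 8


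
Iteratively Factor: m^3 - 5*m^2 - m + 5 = (m - 1)*(m^2 - 4*m - 5) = (m - 5)*(m - 1)*(m + 1)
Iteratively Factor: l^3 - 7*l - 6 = (l + 1)*(l^2 - l - 6) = (l - 3)*(l + 1)*(l + 2)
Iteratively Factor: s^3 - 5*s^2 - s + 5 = (s + 1)*(s^2 - 6*s + 5) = (s - 5)*(s + 1)*(s - 1)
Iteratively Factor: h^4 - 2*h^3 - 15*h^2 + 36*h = (h + 4)*(h^3 - 6*h^2 + 9*h) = (h - 3)*(h + 4)*(h^2 - 3*h) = h*(h - 3)*(h + 4)*(h - 3)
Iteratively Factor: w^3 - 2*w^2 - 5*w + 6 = (w - 1)*(w^2 - w - 6) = (w - 1)*(w + 2)*(w - 3)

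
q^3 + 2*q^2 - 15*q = q*(q - 3)*(q + 5)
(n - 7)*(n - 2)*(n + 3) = n^3 - 6*n^2 - 13*n + 42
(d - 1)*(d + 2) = d^2 + d - 2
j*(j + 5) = j^2 + 5*j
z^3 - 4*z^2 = z^2*(z - 4)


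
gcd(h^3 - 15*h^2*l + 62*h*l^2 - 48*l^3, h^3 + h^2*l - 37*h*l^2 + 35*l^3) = h - l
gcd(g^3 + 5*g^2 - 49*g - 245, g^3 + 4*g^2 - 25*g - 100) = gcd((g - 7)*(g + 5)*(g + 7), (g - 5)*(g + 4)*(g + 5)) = g + 5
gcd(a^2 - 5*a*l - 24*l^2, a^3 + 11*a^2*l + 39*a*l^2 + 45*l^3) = a + 3*l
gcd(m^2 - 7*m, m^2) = m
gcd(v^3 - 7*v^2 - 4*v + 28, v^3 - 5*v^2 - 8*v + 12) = v + 2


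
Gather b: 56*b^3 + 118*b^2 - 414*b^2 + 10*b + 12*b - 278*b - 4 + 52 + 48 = 56*b^3 - 296*b^2 - 256*b + 96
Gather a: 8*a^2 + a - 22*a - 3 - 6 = 8*a^2 - 21*a - 9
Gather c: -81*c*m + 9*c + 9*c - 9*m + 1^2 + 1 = c*(18 - 81*m) - 9*m + 2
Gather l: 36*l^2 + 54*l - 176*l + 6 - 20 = 36*l^2 - 122*l - 14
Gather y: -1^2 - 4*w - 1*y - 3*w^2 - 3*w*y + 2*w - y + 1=-3*w^2 - 2*w + y*(-3*w - 2)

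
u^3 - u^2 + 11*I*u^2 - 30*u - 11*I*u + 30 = (u - 1)*(u + 5*I)*(u + 6*I)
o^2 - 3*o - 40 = (o - 8)*(o + 5)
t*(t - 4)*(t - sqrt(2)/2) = t^3 - 4*t^2 - sqrt(2)*t^2/2 + 2*sqrt(2)*t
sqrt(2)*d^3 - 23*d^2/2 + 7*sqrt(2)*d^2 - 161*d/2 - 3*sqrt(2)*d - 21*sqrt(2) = (d + 7)*(d - 6*sqrt(2))*(sqrt(2)*d + 1/2)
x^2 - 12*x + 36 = (x - 6)^2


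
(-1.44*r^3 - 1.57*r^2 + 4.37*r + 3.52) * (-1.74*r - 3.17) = 2.5056*r^4 + 7.2966*r^3 - 2.6269*r^2 - 19.9777*r - 11.1584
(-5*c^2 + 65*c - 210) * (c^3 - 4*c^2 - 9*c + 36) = -5*c^5 + 85*c^4 - 425*c^3 + 75*c^2 + 4230*c - 7560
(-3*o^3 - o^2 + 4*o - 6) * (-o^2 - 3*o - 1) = 3*o^5 + 10*o^4 + 2*o^3 - 5*o^2 + 14*o + 6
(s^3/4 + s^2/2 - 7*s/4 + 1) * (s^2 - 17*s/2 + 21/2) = s^5/4 - 13*s^4/8 - 27*s^3/8 + 169*s^2/8 - 215*s/8 + 21/2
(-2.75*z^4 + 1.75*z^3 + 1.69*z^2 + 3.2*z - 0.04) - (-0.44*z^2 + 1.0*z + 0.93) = -2.75*z^4 + 1.75*z^3 + 2.13*z^2 + 2.2*z - 0.97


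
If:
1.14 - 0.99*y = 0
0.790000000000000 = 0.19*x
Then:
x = 4.16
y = 1.15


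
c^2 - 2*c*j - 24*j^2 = (c - 6*j)*(c + 4*j)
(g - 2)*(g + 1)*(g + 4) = g^3 + 3*g^2 - 6*g - 8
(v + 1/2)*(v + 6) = v^2 + 13*v/2 + 3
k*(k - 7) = k^2 - 7*k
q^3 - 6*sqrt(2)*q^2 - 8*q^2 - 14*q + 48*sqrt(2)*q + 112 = (q - 8)*(q - 7*sqrt(2))*(q + sqrt(2))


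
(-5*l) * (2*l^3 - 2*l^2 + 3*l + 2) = -10*l^4 + 10*l^3 - 15*l^2 - 10*l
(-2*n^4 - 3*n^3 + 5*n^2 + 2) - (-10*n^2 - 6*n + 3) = -2*n^4 - 3*n^3 + 15*n^2 + 6*n - 1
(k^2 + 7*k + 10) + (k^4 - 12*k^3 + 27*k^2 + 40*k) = k^4 - 12*k^3 + 28*k^2 + 47*k + 10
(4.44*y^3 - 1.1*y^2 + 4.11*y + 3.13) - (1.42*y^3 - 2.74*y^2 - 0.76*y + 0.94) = 3.02*y^3 + 1.64*y^2 + 4.87*y + 2.19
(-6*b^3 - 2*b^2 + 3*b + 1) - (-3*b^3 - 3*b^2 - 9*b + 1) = -3*b^3 + b^2 + 12*b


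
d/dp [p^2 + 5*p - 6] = 2*p + 5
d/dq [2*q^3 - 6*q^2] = 6*q*(q - 2)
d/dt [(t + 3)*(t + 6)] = 2*t + 9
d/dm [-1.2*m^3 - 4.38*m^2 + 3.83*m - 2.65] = -3.6*m^2 - 8.76*m + 3.83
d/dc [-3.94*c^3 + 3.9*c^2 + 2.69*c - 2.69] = -11.82*c^2 + 7.8*c + 2.69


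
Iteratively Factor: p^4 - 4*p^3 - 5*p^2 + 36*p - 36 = (p + 3)*(p^3 - 7*p^2 + 16*p - 12) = (p - 2)*(p + 3)*(p^2 - 5*p + 6) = (p - 2)^2*(p + 3)*(p - 3)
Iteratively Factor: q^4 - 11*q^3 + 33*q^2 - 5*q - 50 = (q - 2)*(q^3 - 9*q^2 + 15*q + 25) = (q - 5)*(q - 2)*(q^2 - 4*q - 5) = (q - 5)^2*(q - 2)*(q + 1)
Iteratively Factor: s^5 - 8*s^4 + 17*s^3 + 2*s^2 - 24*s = (s - 3)*(s^4 - 5*s^3 + 2*s^2 + 8*s) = (s - 3)*(s - 2)*(s^3 - 3*s^2 - 4*s) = s*(s - 3)*(s - 2)*(s^2 - 3*s - 4) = s*(s - 4)*(s - 3)*(s - 2)*(s + 1)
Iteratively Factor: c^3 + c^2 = (c + 1)*(c^2) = c*(c + 1)*(c)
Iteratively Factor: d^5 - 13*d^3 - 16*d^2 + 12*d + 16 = (d + 2)*(d^4 - 2*d^3 - 9*d^2 + 2*d + 8) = (d + 2)^2*(d^3 - 4*d^2 - d + 4) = (d - 4)*(d + 2)^2*(d^2 - 1) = (d - 4)*(d - 1)*(d + 2)^2*(d + 1)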